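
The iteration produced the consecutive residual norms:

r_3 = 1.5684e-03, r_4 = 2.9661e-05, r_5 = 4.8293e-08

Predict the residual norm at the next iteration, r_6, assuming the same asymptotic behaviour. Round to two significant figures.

1.5e-12

First estimate the order: p ≈ ln(r_5/r_4) / ln(r_4/r_3) = ln(4.8293e-08/2.9661e-05)/ln(2.9661e-05/1.5684e-03) = ln(0.00162816)/ln(0.0189116) ≈ 1.6180.
Then r_6 ≈ r_5·(r_5/r_4)^p = 4.8293e-08·(0.00162816)^1.6180 = 4.8293e-08·3.07982e-05 ≈ 1.487e-12.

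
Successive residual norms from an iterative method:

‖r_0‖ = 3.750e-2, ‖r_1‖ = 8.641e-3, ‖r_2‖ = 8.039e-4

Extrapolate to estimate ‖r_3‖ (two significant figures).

1.7e-5

First estimate the order: p ≈ ln(‖r_2‖/‖r_1‖) / ln(‖r_1‖/‖r_0‖) = ln(8.039e-4/8.641e-3)/ln(8.641e-3/3.750e-2) = ln(0.0930332)/ln(0.230427) ≈ 1.6179.
Then ‖r_3‖ ≈ ‖r_2‖·(‖r_2‖/‖r_1‖)^p = 8.039e-4·(0.0930332)^1.6179 = 8.039e-4·0.0214466 ≈ 1.724e-05.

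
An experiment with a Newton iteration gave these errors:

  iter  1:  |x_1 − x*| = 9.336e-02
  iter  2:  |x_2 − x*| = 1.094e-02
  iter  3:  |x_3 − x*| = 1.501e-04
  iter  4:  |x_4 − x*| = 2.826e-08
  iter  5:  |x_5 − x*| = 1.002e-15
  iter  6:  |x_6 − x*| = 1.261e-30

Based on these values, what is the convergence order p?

2

Consecutive ratios: |x_6 − x*|/|x_5 − x*| = 1.261e-30/1.002e-15 = 1.25848e-15, |x_5 − x*|/|x_4 − x*| = 1.002e-15/2.826e-08 = 3.54565e-08.
p ≈ ln(1.25848e-15)/ln(3.54565e-08) = -34.3089/-17.1550 ≈ 2.00.
So the convergence is quadratic (order 2).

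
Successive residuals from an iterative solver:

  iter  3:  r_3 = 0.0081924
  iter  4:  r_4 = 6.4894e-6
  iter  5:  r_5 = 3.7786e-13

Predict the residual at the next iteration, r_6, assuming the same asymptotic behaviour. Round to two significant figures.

5.0e-30

First estimate the order: p ≈ ln(r_5/r_4) / ln(r_4/r_3) = ln(3.7786e-13/6.4894e-6)/ln(6.4894e-6/0.0081924) = ln(5.82273e-08)/ln(0.000792124) ≈ 2.3329.
Then r_6 ≈ r_5·(r_5/r_4)^p = 3.7786e-13·(5.82273e-08)^2.3329 = 3.7786e-13·1.32362e-17 ≈ 5.001e-30.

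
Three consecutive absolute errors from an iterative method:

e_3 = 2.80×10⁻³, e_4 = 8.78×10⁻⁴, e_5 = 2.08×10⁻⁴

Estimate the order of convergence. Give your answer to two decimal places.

p ≈ ln(e_5/e_4) / ln(e_4/e_3)
  = ln(2.08×10⁻⁴/8.78×10⁻⁴) / ln(8.78×10⁻⁴/2.80×10⁻³)
  = ln(0.236902) / ln(0.313571)
  = -1.44011 / -1.15973 ≈ 1.24176

1.24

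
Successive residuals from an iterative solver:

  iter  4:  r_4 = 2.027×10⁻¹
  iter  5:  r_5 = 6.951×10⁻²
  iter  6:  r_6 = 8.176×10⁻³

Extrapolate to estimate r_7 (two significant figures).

First estimate the order: p ≈ ln(r_6/r_5) / ln(r_5/r_4) = ln(8.176×10⁻³/6.951×10⁻²)/ln(6.951×10⁻²/2.027×10⁻¹) = ln(0.117623)/ln(0.342921) ≈ 1.9998.
Then r_7 ≈ r_6·(r_6/r_5)^p = 8.176×10⁻³·(0.117623)^1.9998 = 8.176×10⁻³·0.0138411 ≈ 0.0001132.

1.1e-4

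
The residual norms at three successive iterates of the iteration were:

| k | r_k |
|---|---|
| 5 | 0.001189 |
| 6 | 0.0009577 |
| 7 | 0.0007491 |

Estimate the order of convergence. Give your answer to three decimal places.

p ≈ ln(r_7/r_6) / ln(r_6/r_5)
  = ln(0.0007491/0.0009577) / ln(0.0009577/0.001189)
  = ln(0.782186) / ln(0.805467)
  = -0.245663 / -0.216333 ≈ 1.135578

1.136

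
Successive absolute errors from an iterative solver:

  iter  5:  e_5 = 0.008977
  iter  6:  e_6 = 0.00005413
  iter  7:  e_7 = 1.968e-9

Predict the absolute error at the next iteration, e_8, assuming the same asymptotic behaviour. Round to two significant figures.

First estimate the order: p ≈ ln(e_7/e_6) / ln(e_6/e_5) = ln(1.968e-9/0.00005413)/ln(0.00005413/0.008977) = ln(3.63569e-05)/ln(0.00602985) ≈ 2.0000.
Then e_8 ≈ e_7·(e_7/e_6)^p = 1.968e-9·(3.63569e-05)^2.0000 = 1.968e-9·1.32182e-09 ≈ 2.601e-18.

2.6e-18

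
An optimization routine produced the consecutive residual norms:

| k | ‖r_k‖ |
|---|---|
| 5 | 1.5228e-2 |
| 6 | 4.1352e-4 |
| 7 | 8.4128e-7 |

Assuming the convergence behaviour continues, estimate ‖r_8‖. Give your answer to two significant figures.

2.0e-11

First estimate the order: p ≈ ln(‖r_7‖/‖r_6‖) / ln(‖r_6‖/‖r_5‖) = ln(8.4128e-7/4.1352e-4)/ln(4.1352e-4/1.5228e-2) = ln(0.00203444)/ln(0.0271552) ≈ 1.7186.
Then ‖r_8‖ ≈ ‖r_7‖·(‖r_7‖/‖r_6‖)^p = 8.4128e-7·(0.00203444)^1.7186 = 8.4128e-7·2.36752e-05 ≈ 1.992e-11.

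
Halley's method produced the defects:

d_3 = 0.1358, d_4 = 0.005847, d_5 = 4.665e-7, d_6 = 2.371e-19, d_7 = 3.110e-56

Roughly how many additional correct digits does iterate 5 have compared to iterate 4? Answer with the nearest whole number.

4

Digits gained ≈ log₁₀(d_4/d_5) = log₁₀(0.005847/4.665e-7) = log₁₀(12533.8) ≈ 4.098.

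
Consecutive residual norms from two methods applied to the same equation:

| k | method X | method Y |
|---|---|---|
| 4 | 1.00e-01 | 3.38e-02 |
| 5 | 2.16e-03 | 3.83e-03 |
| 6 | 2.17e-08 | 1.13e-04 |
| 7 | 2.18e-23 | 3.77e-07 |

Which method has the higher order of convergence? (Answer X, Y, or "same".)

X

Method X: p ≈ ln(2.18e-23/2.17e-08)/ln(2.17e-08/2.16e-03) ≈ 3.00.
Method Y: p ≈ ln(3.77e-07/1.13e-04)/ln(1.13e-04/3.83e-03) ≈ 1.62.
Method X has the higher order (≈3.0 vs ≈1.6).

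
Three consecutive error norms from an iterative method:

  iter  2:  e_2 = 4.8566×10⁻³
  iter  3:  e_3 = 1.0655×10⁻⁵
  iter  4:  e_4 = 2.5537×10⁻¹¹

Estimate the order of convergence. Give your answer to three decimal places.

2.114

p ≈ ln(e_4/e_3) / ln(e_3/e_2)
  = ln(2.5537×10⁻¹¹/1.0655×10⁻⁵) / ln(1.0655×10⁻⁵/4.8566×10⁻³)
  = ln(2.39672e-06) / ln(0.00219392)
  = -12.941409 / -6.122065 ≈ 2.113896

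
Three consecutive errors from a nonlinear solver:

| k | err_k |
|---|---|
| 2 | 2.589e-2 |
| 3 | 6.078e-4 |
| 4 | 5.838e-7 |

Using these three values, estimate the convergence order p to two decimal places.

1.85

p ≈ ln(err_4/err_3) / ln(err_3/err_2)
  = ln(5.838e-7/6.078e-4) / ln(6.078e-4/2.589e-2)
  = ln(0.000960513) / ln(0.0234762)
  = -6.94804 / -3.75177 ≈ 1.85194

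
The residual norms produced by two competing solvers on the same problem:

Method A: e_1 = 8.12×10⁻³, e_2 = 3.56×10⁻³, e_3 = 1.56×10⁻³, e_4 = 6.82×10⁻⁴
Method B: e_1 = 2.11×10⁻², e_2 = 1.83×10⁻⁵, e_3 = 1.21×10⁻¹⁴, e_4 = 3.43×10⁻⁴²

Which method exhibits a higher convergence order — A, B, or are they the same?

B

Method A: p ≈ ln(6.82×10⁻⁴/1.56×10⁻³)/ln(1.56×10⁻³/3.56×10⁻³) ≈ 1.00.
Method B: p ≈ ln(3.43×10⁻⁴²/1.21×10⁻¹⁴)/ln(1.21×10⁻¹⁴/1.83×10⁻⁵) ≈ 3.00.
Method B has the higher order (≈3.0 vs ≈1.0).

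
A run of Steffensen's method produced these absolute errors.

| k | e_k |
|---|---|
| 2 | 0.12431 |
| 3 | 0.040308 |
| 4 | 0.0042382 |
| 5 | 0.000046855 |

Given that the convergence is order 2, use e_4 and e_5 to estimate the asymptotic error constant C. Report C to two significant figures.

2.6

C ≈ e_5 / e_4^2
  = 0.000046855 / (0.0042382)^2
  = 0.000046855 / 1.79623e-05 ≈ 2.6085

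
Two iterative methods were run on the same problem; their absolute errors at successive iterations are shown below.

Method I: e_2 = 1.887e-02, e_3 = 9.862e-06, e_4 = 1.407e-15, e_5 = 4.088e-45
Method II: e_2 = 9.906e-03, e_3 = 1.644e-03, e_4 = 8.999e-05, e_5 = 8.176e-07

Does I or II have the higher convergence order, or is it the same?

Method I: p ≈ ln(4.088e-45/1.407e-15)/ln(1.407e-15/9.862e-06) ≈ 3.00.
Method II: p ≈ ln(8.176e-07/8.999e-05)/ln(8.999e-05/1.644e-03) ≈ 1.62.
Method I has the higher order (≈3.0 vs ≈1.6).

I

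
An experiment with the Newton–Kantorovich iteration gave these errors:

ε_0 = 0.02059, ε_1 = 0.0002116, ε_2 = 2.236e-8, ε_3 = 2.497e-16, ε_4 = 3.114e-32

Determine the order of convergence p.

Consecutive ratios: ε_4/ε_3 = 3.114e-32/2.497e-16 = 1.2471e-16, ε_3/ε_2 = 2.497e-16/2.236e-8 = 1.11673e-08.
p ≈ ln(1.2471e-16)/ln(1.11673e-08) = -36.6205/-18.3103 ≈ 2.00.
So the convergence is quadratic (order 2).

2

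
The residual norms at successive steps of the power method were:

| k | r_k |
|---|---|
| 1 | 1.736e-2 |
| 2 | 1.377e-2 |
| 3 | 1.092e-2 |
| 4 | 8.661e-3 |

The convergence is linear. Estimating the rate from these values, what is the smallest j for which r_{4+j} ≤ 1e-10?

79

Rate ρ ≈ r_4/r_3 = 8.661e-3/1.092e-2 = 0.7931.
After j more steps, r_{4+j} ≈ 8.661e-3·ρ^j; need ρ^j ≤ 1e-10/8.661e-3 = 1.1546e-08.
j ≥ ln(1.1546e-08)/ln(0.7931) = -18.2769/-0.23181 = 78.844.
So 79 more iterations are needed.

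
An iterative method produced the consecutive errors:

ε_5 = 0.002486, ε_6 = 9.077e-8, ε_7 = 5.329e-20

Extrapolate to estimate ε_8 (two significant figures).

First estimate the order: p ≈ ln(ε_7/ε_6) / ln(ε_6/ε_5) = ln(5.329e-20/9.077e-8)/ln(9.077e-8/0.002486) = ln(5.87088e-13)/ln(3.65125e-05) ≈ 2.7563.
Then ε_8 ≈ ε_7·(ε_7/ε_6)^p = 5.329e-20·(5.87088e-13)^2.7563 = 5.329e-20·1.93587e-34 ≈ 1.032e-53.

1.0e-53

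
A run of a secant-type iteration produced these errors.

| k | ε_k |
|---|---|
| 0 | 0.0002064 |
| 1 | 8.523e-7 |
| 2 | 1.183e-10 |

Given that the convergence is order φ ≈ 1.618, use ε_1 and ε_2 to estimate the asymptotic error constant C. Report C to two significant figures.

0.78

C ≈ ε_2 / ε_1^1.618
  = 1.183e-10 / (8.523e-7)^1.618
  = 1.183e-10 / 1.51251e-10 ≈ 0.78214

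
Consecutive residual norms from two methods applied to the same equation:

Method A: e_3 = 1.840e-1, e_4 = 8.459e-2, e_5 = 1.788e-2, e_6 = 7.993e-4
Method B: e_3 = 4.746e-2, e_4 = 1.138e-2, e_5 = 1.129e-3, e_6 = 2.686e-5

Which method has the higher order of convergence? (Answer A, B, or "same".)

A

Method A: p ≈ ln(7.993e-4/1.788e-2)/ln(1.788e-2/8.459e-2) ≈ 2.00.
Method B: p ≈ ln(2.686e-5/1.129e-3)/ln(1.129e-3/1.138e-2) ≈ 1.62.
Method A has the higher order (≈2.0 vs ≈1.6).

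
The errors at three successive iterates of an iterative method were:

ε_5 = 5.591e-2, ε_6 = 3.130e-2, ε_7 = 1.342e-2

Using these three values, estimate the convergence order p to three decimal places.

1.460

p ≈ ln(ε_7/ε_6) / ln(ε_6/ε_5)
  = ln(1.342e-2/3.130e-2) / ln(3.130e-2/5.591e-2)
  = ln(0.428754) / ln(0.559828)
  = -0.846872 / -0.580126 ≈ 1.459807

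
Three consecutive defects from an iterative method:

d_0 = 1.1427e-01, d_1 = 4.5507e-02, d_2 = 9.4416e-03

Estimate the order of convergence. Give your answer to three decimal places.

p ≈ ln(d_2/d_1) / ln(d_1/d_0)
  = ln(9.4416e-03/4.5507e-02) / ln(4.5507e-02/1.1427e-01)
  = ln(0.207476) / ln(0.398241)
  = -1.572740 / -0.920698 ≈ 1.708204

1.708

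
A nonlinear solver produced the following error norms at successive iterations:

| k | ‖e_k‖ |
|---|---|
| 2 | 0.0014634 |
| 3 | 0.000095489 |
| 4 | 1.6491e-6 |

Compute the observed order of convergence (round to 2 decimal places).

p ≈ ln(‖e_4‖/‖e_3‖) / ln(‖e_3‖/‖e_2‖)
  = ln(1.6491e-6/0.000095489) / ln(0.000095489/0.0014634)
  = ln(0.0172701) / ln(0.0652515)
  = -4.05878 / -2.72951 ≈ 1.48700

1.49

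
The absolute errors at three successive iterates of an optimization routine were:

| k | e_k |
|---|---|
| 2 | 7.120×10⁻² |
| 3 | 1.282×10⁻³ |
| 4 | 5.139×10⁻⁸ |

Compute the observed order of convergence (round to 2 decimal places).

2.52

p ≈ ln(e_4/e_3) / ln(e_3/e_2)
  = ln(5.139×10⁻⁸/1.282×10⁻³) / ln(1.282×10⁻³/7.120×10⁻²)
  = ln(4.00858e-05) / ln(0.0180056)
  = -10.12449 / -4.01707 ≈ 2.52037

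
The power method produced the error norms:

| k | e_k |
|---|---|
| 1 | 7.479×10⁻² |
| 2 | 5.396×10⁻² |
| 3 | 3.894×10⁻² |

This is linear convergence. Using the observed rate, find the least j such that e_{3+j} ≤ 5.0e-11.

Rate ρ ≈ e_3/e_2 = 3.894×10⁻²/5.396×10⁻² = 0.7216.
After j more steps, e_{3+j} ≈ 3.894×10⁻²·ρ^j; need ρ^j ≤ 5.0e-11/3.894×10⁻² = 1.28403e-09.
j ≥ ln(1.28403e-09)/ln(0.7216) = -20.4733/-0.32628 = 62.748.
So 63 more iterations are needed.

63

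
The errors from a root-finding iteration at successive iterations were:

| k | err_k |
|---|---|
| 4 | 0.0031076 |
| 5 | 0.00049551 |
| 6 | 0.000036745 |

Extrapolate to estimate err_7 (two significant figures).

First estimate the order: p ≈ ln(err_6/err_5) / ln(err_5/err_4) = ln(0.000036745/0.00049551)/ln(0.00049551/0.0031076) = ln(0.0741559)/ln(0.159451) ≈ 1.4170.
Then err_7 ≈ err_6·(err_6/err_5)^p = 0.000036745·(0.0741559)^1.4170 = 0.000036745·0.0250609 ≈ 9.209e-07.

9.2e-7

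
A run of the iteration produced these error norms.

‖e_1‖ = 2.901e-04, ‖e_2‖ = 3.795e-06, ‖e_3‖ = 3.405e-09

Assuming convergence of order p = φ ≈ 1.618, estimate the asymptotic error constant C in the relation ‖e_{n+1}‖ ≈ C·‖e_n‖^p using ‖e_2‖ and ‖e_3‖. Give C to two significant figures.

2.0

C ≈ ‖e_3‖ / ‖e_2‖^1.618
  = 3.405e-09 / (3.795e-06)^1.618
  = 3.405e-09 / 1.69498e-09 ≈ 2.0089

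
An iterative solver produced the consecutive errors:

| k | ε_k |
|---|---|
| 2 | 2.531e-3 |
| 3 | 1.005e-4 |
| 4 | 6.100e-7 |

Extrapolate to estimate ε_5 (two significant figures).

1.9e-10

First estimate the order: p ≈ ln(ε_4/ε_3) / ln(ε_3/ε_2) = ln(6.100e-7/1.005e-4)/ln(1.005e-4/2.531e-3) = ln(0.00606965)/ln(0.0397076) ≈ 1.5822.
Then ε_5 ≈ ε_4·(ε_4/ε_3)^p = 6.100e-7·(0.00606965)^1.5822 = 6.100e-7·0.000310829 ≈ 1.896e-10.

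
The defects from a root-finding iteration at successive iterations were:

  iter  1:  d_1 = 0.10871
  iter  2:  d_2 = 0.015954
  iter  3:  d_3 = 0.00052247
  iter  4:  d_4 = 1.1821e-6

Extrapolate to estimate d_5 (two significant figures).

2.3e-11

First estimate the order: p ≈ ln(d_4/d_3) / ln(d_3/d_2) = ln(1.1821e-6/0.00052247)/ln(0.00052247/0.015954) = ln(0.00226252)/ln(0.0327485) ≈ 1.7816.
Then d_5 ≈ d_4·(d_4/d_3)^p = 1.1821e-6·(0.00226252)^1.7816 = 1.1821e-6·1.93616e-05 ≈ 2.289e-11.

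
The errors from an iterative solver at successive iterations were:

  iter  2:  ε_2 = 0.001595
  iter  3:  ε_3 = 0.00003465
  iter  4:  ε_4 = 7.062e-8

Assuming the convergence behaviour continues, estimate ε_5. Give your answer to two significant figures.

3.1e-12

First estimate the order: p ≈ ln(ε_4/ε_3) / ln(ε_3/ε_2) = ln(7.062e-8/0.00003465)/ln(0.00003465/0.001595) = ln(0.0020381)/ln(0.0217241) ≈ 1.6180.
Then ε_5 ≈ ε_4·(ε_4/ε_3)^p = 7.062e-8·(0.0020381)^1.6180 = 7.062e-8·4.42922e-05 ≈ 3.128e-12.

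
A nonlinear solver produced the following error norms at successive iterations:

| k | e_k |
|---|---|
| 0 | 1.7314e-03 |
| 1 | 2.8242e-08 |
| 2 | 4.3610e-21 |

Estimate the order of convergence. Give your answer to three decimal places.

2.676

p ≈ ln(e_2/e_1) / ln(e_1/e_0)
  = ln(4.3610e-21/2.8242e-08) / ln(2.8242e-08/1.7314e-03)
  = ln(1.54415e-13) / ln(1.63117e-05)
  = -29.499133 / -11.023628 ≈ 2.675991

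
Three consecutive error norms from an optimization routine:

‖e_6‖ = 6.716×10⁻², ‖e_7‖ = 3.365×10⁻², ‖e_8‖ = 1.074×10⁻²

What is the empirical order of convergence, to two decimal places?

1.65

p ≈ ln(‖e_8‖/‖e_7‖) / ln(‖e_7‖/‖e_6‖)
  = ln(1.074×10⁻²/3.365×10⁻²) / ln(3.365×10⁻²/6.716×10⁻²)
  = ln(0.319168) / ln(0.501042)
  = -1.14204 / -0.69107 ≈ 1.65257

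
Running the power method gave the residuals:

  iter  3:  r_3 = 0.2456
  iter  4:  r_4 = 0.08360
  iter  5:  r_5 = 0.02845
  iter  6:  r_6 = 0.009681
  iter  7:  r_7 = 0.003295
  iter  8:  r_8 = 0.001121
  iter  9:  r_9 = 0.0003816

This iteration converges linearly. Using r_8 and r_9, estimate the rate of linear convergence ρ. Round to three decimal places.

ρ ≈ r_9/r_8 = 0.0003816/0.001121 = 0.34041

0.340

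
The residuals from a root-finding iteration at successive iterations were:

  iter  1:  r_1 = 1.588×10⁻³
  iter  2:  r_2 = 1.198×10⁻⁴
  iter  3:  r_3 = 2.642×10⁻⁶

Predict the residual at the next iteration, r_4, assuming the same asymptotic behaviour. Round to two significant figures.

First estimate the order: p ≈ ln(r_3/r_2) / ln(r_2/r_1) = ln(2.642×10⁻⁶/1.198×10⁻⁴)/ln(1.198×10⁻⁴/1.588×10⁻³) = ln(0.0220534)/ln(0.0754408) ≈ 1.4759.
Then r_4 ≈ r_3·(r_3/r_2)^p = 2.642×10⁻⁶·(0.0220534)^1.4759 = 2.642×10⁻⁶·0.00359034 ≈ 9.486e-09.

9.5e-9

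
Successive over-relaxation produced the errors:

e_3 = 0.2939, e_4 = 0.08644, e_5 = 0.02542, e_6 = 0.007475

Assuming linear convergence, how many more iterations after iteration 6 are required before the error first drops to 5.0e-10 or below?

Rate ρ ≈ e_6/e_5 = 0.007475/0.02542 = 0.2941.
After j more steps, e_{6+j} ≈ 0.007475·ρ^j; need ρ^j ≤ 5.0e-10/0.007475 = 6.68896e-08.
j ≥ ln(6.68896e-08)/ln(0.2941) = -16.5202/-1.22384 = 13.499.
So 14 more iterations are needed.

14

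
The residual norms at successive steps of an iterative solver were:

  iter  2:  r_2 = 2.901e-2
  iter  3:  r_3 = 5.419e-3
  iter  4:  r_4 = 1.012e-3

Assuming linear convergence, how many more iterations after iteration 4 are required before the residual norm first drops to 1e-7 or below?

6

Rate ρ ≈ r_4/r_3 = 1.012e-3/5.419e-3 = 0.1868.
After j more steps, r_{4+j} ≈ 1.012e-3·ρ^j; need ρ^j ≤ 1e-7/1.012e-3 = 9.88142e-05.
j ≥ ln(9.88142e-05)/ln(0.1868) = -9.2223/-1.67772 = 5.497.
So 6 more iterations are needed.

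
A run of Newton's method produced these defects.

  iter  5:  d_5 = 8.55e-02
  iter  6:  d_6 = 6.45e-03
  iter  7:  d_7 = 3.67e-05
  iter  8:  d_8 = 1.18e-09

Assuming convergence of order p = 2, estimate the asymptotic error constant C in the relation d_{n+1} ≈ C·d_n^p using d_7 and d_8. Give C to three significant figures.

C ≈ d_8 / d_7^2
  = 1.18e-09 / (3.67e-05)^2
  = 1.18e-09 / 1.34689e-09 ≈ 0.87609

0.876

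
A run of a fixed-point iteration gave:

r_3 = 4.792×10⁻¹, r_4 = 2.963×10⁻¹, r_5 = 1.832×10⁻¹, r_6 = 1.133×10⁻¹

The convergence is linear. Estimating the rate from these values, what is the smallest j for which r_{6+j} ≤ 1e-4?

15

Rate ρ ≈ r_6/r_5 = 1.133×10⁻¹/1.832×10⁻¹ = 0.6184.
After j more steps, r_{6+j} ≈ 1.133×10⁻¹·ρ^j; need ρ^j ≤ 1e-4/1.133×10⁻¹ = 0.000882613.
j ≥ ln(0.000882613)/ln(0.6184) = -7.0326/-0.48062 = 14.632.
So 15 more iterations are needed.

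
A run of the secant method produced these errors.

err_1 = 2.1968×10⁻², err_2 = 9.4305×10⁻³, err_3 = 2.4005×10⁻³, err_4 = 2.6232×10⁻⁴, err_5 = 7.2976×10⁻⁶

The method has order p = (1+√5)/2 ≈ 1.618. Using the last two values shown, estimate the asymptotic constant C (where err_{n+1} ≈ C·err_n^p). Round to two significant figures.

C ≈ err_5 / err_4^1.618
  = 7.2976×10⁻⁶ / (2.6232×10⁻⁴)^1.618
  = 7.2976×10⁻⁶ / 1.60572e-06 ≈ 4.5448

4.5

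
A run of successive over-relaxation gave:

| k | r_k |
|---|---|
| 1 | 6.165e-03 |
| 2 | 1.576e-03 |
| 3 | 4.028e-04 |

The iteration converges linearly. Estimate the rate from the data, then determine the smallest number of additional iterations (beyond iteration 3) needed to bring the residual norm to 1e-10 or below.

Rate ρ ≈ r_3/r_2 = 4.028e-04/1.576e-03 = 0.2556.
After j more steps, r_{3+j} ≈ 4.028e-04·ρ^j; need ρ^j ≤ 1e-10/4.028e-04 = 2.48262e-07.
j ≥ ln(2.48262e-07)/ln(0.2556) = -15.2088/-1.36414 = 11.149.
So 12 more iterations are needed.

12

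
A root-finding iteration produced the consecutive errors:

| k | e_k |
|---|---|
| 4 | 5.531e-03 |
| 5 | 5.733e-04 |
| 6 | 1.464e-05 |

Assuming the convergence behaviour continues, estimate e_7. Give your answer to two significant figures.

3.9e-8

First estimate the order: p ≈ ln(e_6/e_5) / ln(e_5/e_4) = ln(1.464e-05/5.733e-04)/ln(5.733e-04/5.531e-03) = ln(0.0255364)/ln(0.103652) ≈ 1.6180.
Then e_7 ≈ e_6·(e_6/e_5)^p = 1.464e-05·(0.0255364)^1.6180 = 1.464e-05·0.00264719 ≈ 3.875e-08.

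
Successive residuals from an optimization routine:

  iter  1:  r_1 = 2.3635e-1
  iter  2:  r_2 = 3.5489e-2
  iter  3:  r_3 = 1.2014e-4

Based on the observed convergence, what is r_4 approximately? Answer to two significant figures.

First estimate the order: p ≈ ln(r_3/r_2) / ln(r_2/r_1) = ln(1.2014e-4/3.5489e-2)/ln(3.5489e-2/2.3635e-1) = ln(0.00338527)/ln(0.150154) ≈ 3.0000.
Then r_4 ≈ r_3·(r_3/r_2)^p = 1.2014e-4·(0.00338527)^3.0000 = 1.2014e-4·3.87954e-08 ≈ 4.661e-12.

4.7e-12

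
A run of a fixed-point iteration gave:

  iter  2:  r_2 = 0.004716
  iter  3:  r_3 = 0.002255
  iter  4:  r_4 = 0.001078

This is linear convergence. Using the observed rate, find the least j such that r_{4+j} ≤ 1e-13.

Rate ρ ≈ r_4/r_3 = 0.001078/0.002255 = 0.4780.
After j more steps, r_{4+j} ≈ 0.001078·ρ^j; need ρ^j ≤ 1e-13/0.001078 = 9.27644e-11.
j ≥ ln(9.27644e-11)/ln(0.4780) = -23.1010/-0.73814 = 31.296.
So 32 more iterations are needed.

32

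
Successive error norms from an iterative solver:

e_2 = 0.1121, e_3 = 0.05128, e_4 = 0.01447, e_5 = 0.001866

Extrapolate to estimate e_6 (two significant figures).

6.8e-5

First estimate the order: p ≈ ln(e_5/e_4) / ln(e_4/e_3) = ln(0.001866/0.01447)/ln(0.01447/0.05128) = ln(0.128956)/ln(0.282176) ≈ 1.6189.
Then e_6 ≈ e_5·(e_5/e_4)^p = 0.001866·(0.128956)^1.6189 = 0.001866·0.0362989 ≈ 6.773e-05.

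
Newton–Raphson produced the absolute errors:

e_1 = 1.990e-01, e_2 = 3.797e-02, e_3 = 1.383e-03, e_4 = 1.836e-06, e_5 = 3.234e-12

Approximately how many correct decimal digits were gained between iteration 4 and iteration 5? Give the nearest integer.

Digits gained ≈ log₁₀(e_4/e_5) = log₁₀(1.836e-06/3.234e-12) = log₁₀(567718) ≈ 5.754.

6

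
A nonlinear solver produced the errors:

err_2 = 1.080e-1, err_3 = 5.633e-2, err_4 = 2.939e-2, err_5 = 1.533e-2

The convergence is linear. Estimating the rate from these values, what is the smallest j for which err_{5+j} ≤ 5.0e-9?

23

Rate ρ ≈ err_5/err_4 = 1.533e-2/2.939e-2 = 0.5216.
After j more steps, err_{5+j} ≈ 1.533e-2·ρ^j; need ρ^j ≤ 5.0e-9/1.533e-2 = 3.26158e-07.
j ≥ ln(3.26158e-07)/ln(0.5216) = -14.9359/-0.65085 = 22.948.
So 23 more iterations are needed.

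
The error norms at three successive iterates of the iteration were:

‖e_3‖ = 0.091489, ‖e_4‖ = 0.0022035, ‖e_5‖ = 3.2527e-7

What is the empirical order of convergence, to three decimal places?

2.367

p ≈ ln(‖e_5‖/‖e_4‖) / ln(‖e_4‖/‖e_3‖)
  = ln(3.2527e-7/0.0022035) / ln(0.0022035/0.091489)
  = ln(0.000147615) / ln(0.0240849)
  = -8.820903 / -3.726170 ≈ 2.367284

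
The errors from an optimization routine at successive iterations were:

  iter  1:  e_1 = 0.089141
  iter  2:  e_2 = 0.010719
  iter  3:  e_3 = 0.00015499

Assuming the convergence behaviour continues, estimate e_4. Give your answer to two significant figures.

First estimate the order: p ≈ ln(e_3/e_2) / ln(e_2/e_1) = ln(0.00015499/0.010719)/ln(0.010719/0.089141) = ln(0.0144594)/ln(0.120248) ≈ 2.0000.
Then e_4 ≈ e_3·(e_3/e_2)^p = 0.00015499·(0.0144594)^2.0000 = 0.00015499·0.000209074 ≈ 3.24e-08.

3.2e-8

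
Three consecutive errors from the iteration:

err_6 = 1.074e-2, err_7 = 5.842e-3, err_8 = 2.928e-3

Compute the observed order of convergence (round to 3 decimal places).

p ≈ ln(err_8/err_7) / ln(err_7/err_6)
  = ln(2.928e-3/5.842e-3) / ln(5.842e-3/1.074e-2)
  = ln(0.501198) / ln(0.543948)
  = -0.690754 / -0.608902 ≈ 1.134426

1.134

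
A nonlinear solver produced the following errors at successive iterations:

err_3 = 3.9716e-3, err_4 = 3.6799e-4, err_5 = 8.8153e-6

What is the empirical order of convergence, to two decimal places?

1.57

p ≈ ln(err_5/err_4) / ln(err_4/err_3)
  = ln(8.8153e-6/3.6799e-4) / ln(3.6799e-4/3.9716e-3)
  = ln(0.0239553) / ln(0.0926554)
  = -3.73157 / -2.37887 ≈ 1.56863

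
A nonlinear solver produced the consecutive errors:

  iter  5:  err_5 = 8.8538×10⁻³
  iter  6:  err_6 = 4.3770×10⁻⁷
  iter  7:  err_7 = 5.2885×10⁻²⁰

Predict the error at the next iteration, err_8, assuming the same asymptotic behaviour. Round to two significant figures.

First estimate the order: p ≈ ln(err_7/err_6) / ln(err_6/err_5) = ln(5.2885×10⁻²⁰/4.3770×10⁻⁷)/ln(4.3770×10⁻⁷/8.8538×10⁻³) = ln(1.20825e-13)/ln(4.94364e-05) ≈ 3.0000.
Then err_8 ≈ err_7·(err_7/err_6)^p = 5.2885×10⁻²⁰·(1.20825e-13)^3.0000 = 5.2885×10⁻²⁰·1.76389e-39 ≈ 9.328e-59.

9.3e-59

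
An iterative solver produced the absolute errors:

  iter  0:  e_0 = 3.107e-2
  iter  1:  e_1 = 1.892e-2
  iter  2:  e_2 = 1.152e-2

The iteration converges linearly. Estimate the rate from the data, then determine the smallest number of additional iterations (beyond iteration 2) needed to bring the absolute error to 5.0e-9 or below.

Rate ρ ≈ e_2/e_1 = 1.152e-2/1.892e-2 = 0.6089.
After j more steps, e_{2+j} ≈ 1.152e-2·ρ^j; need ρ^j ≤ 5.0e-9/1.152e-2 = 4.34028e-07.
j ≥ ln(4.34028e-07)/ln(0.6089) = -14.6502/-0.49610 = 29.531.
So 30 more iterations are needed.

30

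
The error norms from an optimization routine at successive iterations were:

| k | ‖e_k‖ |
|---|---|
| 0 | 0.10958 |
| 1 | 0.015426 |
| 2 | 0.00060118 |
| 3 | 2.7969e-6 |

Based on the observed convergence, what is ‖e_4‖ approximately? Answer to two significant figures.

3.9e-10

First estimate the order: p ≈ ln(‖e_3‖/‖e_2‖) / ln(‖e_2‖/‖e_1‖) = ln(2.7969e-6/0.00060118)/ln(0.00060118/0.015426) = ln(0.00465235)/ln(0.0389719) ≈ 1.6550.
Then ‖e_4‖ ≈ ‖e_3‖·(‖e_3‖/‖e_2‖)^p = 2.7969e-6·(0.00465235)^1.6550 = 2.7969e-6·0.000138038 ≈ 3.861e-10.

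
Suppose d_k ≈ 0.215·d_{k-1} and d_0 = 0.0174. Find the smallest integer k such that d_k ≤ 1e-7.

After k steps, d_k ≈ 0.0174·0.215^k.
Need 0.215^k ≤ 1e-7/0.0174 = 5.74713e-06.
k ≥ ln(5.74713e-06)/ln(0.215) = -12.0668/-1.53712 = 7.850.
Smallest integer k = 8.

8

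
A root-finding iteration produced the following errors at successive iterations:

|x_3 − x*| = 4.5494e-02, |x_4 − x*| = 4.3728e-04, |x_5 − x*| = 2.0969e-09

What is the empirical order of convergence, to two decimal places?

p ≈ ln(|x_5 − x*|/|x_4 − x*|) / ln(|x_4 − x*|/|x_3 − x*|)
  = ln(2.0969e-09/4.3728e-04) / ln(4.3728e-04/4.5494e-02)
  = ln(4.79533e-06) / ln(0.00961182)
  = -12.24787 / -4.64476 ≈ 2.63692

2.64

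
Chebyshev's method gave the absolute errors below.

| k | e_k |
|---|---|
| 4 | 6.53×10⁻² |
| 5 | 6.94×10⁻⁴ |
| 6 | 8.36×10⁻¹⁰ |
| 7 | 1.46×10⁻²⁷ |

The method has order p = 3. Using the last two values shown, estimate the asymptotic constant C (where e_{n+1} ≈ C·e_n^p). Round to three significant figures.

2.50

C ≈ e_7 / e_6^3
  = 1.46×10⁻²⁷ / (8.36×10⁻¹⁰)^3
  = 1.46×10⁻²⁷ / 5.84277e-28 ≈ 2.4988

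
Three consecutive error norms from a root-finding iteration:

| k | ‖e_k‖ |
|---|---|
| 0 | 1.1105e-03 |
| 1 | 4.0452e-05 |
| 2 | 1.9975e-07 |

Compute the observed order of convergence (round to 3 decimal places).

p ≈ ln(‖e_2‖/‖e_1‖) / ln(‖e_1‖/‖e_0‖)
  = ln(1.9975e-07/4.0452e-05) / ln(4.0452e-05/1.1105e-03)
  = ln(0.00493795) / ln(0.0364268)
  = -5.310805 / -3.312451 ≈ 1.603286

1.603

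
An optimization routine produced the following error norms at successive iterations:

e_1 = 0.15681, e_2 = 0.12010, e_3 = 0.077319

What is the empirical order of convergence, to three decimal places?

1.651

p ≈ ln(e_3/e_2) / ln(e_2/e_1)
  = ln(0.077319/0.12010) / ln(0.12010/0.15681)
  = ln(0.643789) / ln(0.765895)
  = -0.440384 / -0.266710 ≈ 1.651172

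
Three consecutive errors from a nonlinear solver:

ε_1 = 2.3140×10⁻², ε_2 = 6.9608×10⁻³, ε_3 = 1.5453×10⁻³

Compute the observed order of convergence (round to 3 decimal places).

1.253

p ≈ ln(ε_3/ε_2) / ln(ε_2/ε_1)
  = ln(1.5453×10⁻³/6.9608×10⁻³) / ln(6.9608×10⁻³/2.3140×10⁻²)
  = ln(0.222) / ln(0.300812)
  = -1.505078 / -1.201270 ≈ 1.252906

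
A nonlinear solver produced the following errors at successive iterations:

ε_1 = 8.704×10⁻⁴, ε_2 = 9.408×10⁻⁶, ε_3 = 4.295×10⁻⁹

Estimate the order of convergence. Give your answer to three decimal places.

p ≈ ln(ε_3/ε_2) / ln(ε_2/ε_1)
  = ln(4.295×10⁻⁹/9.408×10⁻⁶) / ln(9.408×10⁻⁶/8.704×10⁻⁴)
  = ln(0.000456526) / ln(0.0108088)
  = -7.691865 / -4.527395 ≈ 1.698960

1.699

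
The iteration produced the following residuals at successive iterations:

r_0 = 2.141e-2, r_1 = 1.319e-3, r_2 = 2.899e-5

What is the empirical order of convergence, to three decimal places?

p ≈ ln(r_2/r_1) / ln(r_1/r_0)
  = ln(2.899e-5/1.319e-3) / ln(1.319e-3/2.141e-2)
  = ln(0.0219788) / ln(0.0616067)
  = -3.817677 / -2.786985 ≈ 1.369823

1.370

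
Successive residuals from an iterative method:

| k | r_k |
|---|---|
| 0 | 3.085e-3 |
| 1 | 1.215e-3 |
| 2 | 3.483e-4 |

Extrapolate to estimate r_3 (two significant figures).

First estimate the order: p ≈ ln(r_2/r_1) / ln(r_1/r_0) = ln(3.483e-4/1.215e-3)/ln(1.215e-3/3.085e-3) = ln(0.286667)/ln(0.393841) ≈ 1.3409.
Then r_3 ≈ r_2·(r_2/r_1)^p = 3.483e-4·(0.286667)^1.3409 = 3.483e-4·0.18724 ≈ 6.522e-05.

6.5e-5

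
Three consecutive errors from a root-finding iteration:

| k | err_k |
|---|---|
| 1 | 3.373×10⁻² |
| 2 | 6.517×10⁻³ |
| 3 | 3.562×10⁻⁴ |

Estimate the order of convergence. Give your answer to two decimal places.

1.77

p ≈ ln(err_3/err_2) / ln(err_2/err_1)
  = ln(3.562×10⁻⁴/6.517×10⁻³) / ln(6.517×10⁻³/3.373×10⁻²)
  = ln(0.0546571) / ln(0.193211)
  = -2.90668 / -1.64397 ≈ 1.76809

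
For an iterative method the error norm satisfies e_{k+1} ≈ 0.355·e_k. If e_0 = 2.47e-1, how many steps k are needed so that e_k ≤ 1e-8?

After k steps, e_k ≈ 2.47e-1·0.355^k.
Need 0.355^k ≤ 1e-8/2.47e-1 = 4.04858e-08.
k ≥ ln(4.04858e-08)/ln(0.355) = -17.0223/-1.03564 = 16.437.
Smallest integer k = 17.

17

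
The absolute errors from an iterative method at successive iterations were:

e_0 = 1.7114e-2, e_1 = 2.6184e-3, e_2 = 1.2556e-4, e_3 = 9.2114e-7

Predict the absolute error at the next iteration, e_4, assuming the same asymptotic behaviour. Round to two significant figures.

First estimate the order: p ≈ ln(e_3/e_2) / ln(e_2/e_1) = ln(9.2114e-7/1.2556e-4)/ln(1.2556e-4/2.6184e-3) = ln(0.00733625)/ln(0.0479529) ≈ 1.6181.
Then e_4 ≈ e_3·(e_3/e_2)^p = 9.2114e-7·(0.00733625)^1.6181 = 9.2114e-7·0.000351661 ≈ 3.239e-10.

3.2e-10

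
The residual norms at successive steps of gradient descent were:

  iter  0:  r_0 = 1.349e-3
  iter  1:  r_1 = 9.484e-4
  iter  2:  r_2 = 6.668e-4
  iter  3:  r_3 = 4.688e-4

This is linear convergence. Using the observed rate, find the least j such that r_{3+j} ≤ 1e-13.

64

Rate ρ ≈ r_3/r_2 = 4.688e-4/6.668e-4 = 0.7031.
After j more steps, r_{3+j} ≈ 4.688e-4·ρ^j; need ρ^j ≤ 1e-13/4.688e-4 = 2.13311e-10.
j ≥ ln(2.13311e-10)/ln(0.7031) = -22.2683/-0.35226 = 63.216.
So 64 more iterations are needed.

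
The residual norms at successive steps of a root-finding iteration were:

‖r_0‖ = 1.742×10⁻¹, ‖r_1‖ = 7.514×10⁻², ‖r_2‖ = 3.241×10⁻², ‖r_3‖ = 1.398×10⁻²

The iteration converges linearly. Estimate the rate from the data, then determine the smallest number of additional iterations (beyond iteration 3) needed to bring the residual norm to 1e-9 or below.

Rate ρ ≈ ‖r_3‖/‖r_2‖ = 1.398×10⁻²/3.241×10⁻² = 0.4313.
After j more steps, ‖r_{3+j}‖ ≈ 1.398×10⁻²·ρ^j; need ρ^j ≤ 1e-9/1.398×10⁻² = 7.15308e-08.
j ≥ ln(7.15308e-08)/ln(0.4313) = -16.4531/-0.84095 = 19.565.
So 20 more iterations are needed.

20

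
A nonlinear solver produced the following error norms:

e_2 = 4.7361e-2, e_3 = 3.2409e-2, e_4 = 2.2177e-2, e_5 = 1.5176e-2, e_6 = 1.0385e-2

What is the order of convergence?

1

Consecutive ratios: e_6/e_5 = 1.0385e-2/1.5176e-2 = 0.684304, e_5/e_4 = 1.5176e-2/2.2177e-2 = 0.684313.
p ≈ ln(0.684304)/ln(0.684313) = -0.3794/-0.3793 ≈ 1.00.
So the convergence is linear (order 1).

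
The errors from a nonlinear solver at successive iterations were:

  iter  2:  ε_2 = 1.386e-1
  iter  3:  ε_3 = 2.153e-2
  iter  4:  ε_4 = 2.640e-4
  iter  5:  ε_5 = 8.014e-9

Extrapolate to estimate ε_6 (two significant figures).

1.7e-19

First estimate the order: p ≈ ln(ε_5/ε_4) / ln(ε_4/ε_3) = ln(8.014e-9/2.640e-4)/ln(2.640e-4/2.153e-2) = ln(3.03561e-05)/ln(0.012262) ≈ 2.3635.
Then ε_6 ≈ ε_5·(ε_5/ε_4)^p = 8.014e-9·(3.03561e-05)^2.3635 = 8.014e-9·2.10033e-11 ≈ 1.683e-19.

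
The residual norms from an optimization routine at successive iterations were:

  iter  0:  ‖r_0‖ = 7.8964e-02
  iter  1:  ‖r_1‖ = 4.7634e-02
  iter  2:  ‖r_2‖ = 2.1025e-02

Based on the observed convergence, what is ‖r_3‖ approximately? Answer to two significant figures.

First estimate the order: p ≈ ln(‖r_2‖/‖r_1‖) / ln(‖r_1‖/‖r_0‖) = ln(2.1025e-02/4.7634e-02)/ln(4.7634e-02/7.8964e-02) = ln(0.441386)/ln(0.603237) ≈ 1.6181.
Then ‖r_3‖ ≈ ‖r_2‖·(‖r_2‖/‖r_1‖)^p = 2.1025e-02·(0.441386)^1.6181 = 2.1025e-02·0.266245 ≈ 0.005598.

5.6e-3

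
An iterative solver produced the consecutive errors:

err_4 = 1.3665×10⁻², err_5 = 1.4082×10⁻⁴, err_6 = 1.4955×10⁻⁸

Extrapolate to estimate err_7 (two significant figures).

First estimate the order: p ≈ ln(err_6/err_5) / ln(err_5/err_4) = ln(1.4955×10⁻⁸/1.4082×10⁻⁴)/ln(1.4082×10⁻⁴/1.3665×10⁻²) = ln(0.000106199)/ln(0.0103052) ≈ 2.0000.
Then err_7 ≈ err_6·(err_6/err_5)^p = 1.4955×10⁻⁸·(0.000106199)^2.0000 = 1.4955×10⁻⁸·1.12782e-08 ≈ 1.687e-16.

1.7e-16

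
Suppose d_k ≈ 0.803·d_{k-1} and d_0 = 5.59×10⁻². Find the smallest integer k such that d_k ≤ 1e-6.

50

After k steps, d_k ≈ 5.59×10⁻²·0.803^k.
Need 0.803^k ≤ 1e-6/5.59×10⁻² = 1.78891e-05.
k ≥ ln(1.78891e-05)/ln(0.803) = -10.9313/-0.21940 = 49.824.
Smallest integer k = 50.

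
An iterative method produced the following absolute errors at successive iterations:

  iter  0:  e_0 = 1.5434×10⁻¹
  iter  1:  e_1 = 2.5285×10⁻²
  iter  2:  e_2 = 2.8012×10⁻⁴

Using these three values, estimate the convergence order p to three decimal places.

2.489

p ≈ ln(e_2/e_1) / ln(e_1/e_0)
  = ln(2.8012×10⁻⁴/2.5285×10⁻²) / ln(2.5285×10⁻²/1.5434×10⁻¹)
  = ln(0.0110785) / ln(0.163827)
  = -4.502749 / -1.808944 ≈ 2.489159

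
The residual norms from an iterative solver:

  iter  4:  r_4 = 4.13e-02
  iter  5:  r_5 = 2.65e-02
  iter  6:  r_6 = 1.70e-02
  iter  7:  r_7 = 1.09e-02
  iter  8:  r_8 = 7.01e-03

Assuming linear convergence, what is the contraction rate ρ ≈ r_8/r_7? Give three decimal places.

0.643

ρ ≈ r_8/r_7 = 7.01e-03/1.09e-02 = 0.64312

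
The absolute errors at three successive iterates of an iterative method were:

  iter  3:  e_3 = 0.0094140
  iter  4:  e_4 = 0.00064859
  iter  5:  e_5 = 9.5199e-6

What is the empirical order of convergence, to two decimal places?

p ≈ ln(e_5/e_4) / ln(e_4/e_3)
  = ln(9.5199e-6/0.00064859) / ln(0.00064859/0.0094140)
  = ln(0.0146778) / ln(0.0688963)
  = -4.22142 / -2.67515 ≈ 1.57801

1.58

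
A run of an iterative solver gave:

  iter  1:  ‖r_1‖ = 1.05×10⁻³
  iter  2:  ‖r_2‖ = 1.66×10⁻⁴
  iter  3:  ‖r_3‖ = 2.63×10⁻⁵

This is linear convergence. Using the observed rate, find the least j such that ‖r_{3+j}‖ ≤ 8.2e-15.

12

Rate ρ ≈ ‖r_3‖/‖r_2‖ = 2.63×10⁻⁵/1.66×10⁻⁴ = 0.1584.
After j more steps, ‖r_{3+j}‖ ≈ 2.63×10⁻⁵·ρ^j; need ρ^j ≤ 8.2e-15/2.63×10⁻⁵ = 3.11787e-10.
j ≥ ln(3.11787e-10)/ln(0.1584) = -21.8887/-1.84263 = 11.879.
So 12 more iterations are needed.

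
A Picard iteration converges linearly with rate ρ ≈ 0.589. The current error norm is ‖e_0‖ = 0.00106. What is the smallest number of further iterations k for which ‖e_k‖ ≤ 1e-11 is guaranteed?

After k steps, ‖e_k‖ ≈ 0.00106·0.589^k.
Need 0.589^k ≤ 1e-11/0.00106 = 9.43396e-09.
k ≥ ln(9.43396e-09)/ln(0.589) = -18.4789/-0.52933 = 34.910.
Smallest integer k = 35.

35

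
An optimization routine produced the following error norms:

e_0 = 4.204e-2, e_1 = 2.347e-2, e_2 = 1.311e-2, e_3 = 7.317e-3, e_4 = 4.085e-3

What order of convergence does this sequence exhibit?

1

Consecutive ratios: e_4/e_3 = 4.085e-3/7.317e-3 = 0.558289, e_3/e_2 = 7.317e-3/1.311e-2 = 0.558124.
p ≈ ln(0.558289)/ln(0.558124) = -0.5829/-0.5832 ≈ 1.00.
So the convergence is linear (order 1).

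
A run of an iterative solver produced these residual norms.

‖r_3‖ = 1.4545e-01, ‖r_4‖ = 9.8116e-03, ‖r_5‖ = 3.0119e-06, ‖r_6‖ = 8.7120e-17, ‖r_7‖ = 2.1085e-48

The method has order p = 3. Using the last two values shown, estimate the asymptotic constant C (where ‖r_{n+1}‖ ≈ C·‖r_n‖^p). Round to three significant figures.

3.19

C ≈ ‖r_7‖ / ‖r_6‖^3
  = 2.1085e-48 / (8.7120e-17)^3
  = 2.1085e-48 / 6.61232e-49 ≈ 3.1887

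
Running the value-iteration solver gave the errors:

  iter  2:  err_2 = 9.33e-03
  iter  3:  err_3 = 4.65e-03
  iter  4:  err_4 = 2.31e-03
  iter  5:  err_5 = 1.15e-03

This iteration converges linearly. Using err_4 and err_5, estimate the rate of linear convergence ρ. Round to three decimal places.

ρ ≈ err_5/err_4 = 1.15e-03/2.31e-03 = 0.49784

0.498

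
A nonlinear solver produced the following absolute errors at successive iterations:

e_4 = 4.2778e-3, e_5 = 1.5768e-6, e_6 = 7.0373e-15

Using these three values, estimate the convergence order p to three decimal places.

2.432

p ≈ ln(e_6/e_5) / ln(e_5/e_4)
  = ln(7.0373e-15/1.5768e-6) / ln(1.5768e-6/4.2778e-3)
  = ln(4.46303e-09) / ln(0.000368601)
  = -19.227438 / -7.905796 ≈ 2.432069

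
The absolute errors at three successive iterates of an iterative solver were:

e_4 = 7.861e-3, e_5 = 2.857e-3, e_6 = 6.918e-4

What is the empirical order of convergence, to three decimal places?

p ≈ ln(e_6/e_5) / ln(e_5/e_4)
  = ln(6.918e-4/2.857e-3) / ln(2.857e-3/7.861e-3)
  = ln(0.242142) / ln(0.36344)
  = -1.418231 / -1.012141 ≈ 1.401219

1.401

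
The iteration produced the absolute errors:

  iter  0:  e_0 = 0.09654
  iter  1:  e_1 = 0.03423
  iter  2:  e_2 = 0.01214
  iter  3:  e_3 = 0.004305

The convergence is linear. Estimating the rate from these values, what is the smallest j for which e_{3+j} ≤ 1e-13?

24

Rate ρ ≈ e_3/e_2 = 0.004305/0.01214 = 0.3546.
After j more steps, e_{3+j} ≈ 0.004305·ρ^j; need ρ^j ≤ 1e-13/0.004305 = 2.32288e-11.
j ≥ ln(2.32288e-11)/ln(0.3546) = -24.4856/-1.03676 = 23.617.
So 24 more iterations are needed.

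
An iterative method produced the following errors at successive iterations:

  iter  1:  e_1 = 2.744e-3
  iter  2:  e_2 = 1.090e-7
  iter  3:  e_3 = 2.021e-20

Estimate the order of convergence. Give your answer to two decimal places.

2.89

p ≈ ln(e_3/e_2) / ln(e_2/e_1)
  = ln(2.021e-20/1.090e-7) / ln(1.090e-7/2.744e-3)
  = ln(1.85413e-13) / ln(3.9723e-05)
  = -29.31619 / -10.13358 ≈ 2.89297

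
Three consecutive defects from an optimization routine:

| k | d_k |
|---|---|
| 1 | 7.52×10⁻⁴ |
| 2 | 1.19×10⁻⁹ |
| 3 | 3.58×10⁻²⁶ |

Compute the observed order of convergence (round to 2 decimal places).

p ≈ ln(d_3/d_2) / ln(d_2/d_1)
  = ln(3.58×10⁻²⁶/1.19×10⁻⁹) / ln(1.19×10⁻⁹/7.52×10⁻⁴)
  = ln(3.0084e-17) / ln(1.58245e-06)
  = -38.04254 / -13.35654 ≈ 2.84823

2.85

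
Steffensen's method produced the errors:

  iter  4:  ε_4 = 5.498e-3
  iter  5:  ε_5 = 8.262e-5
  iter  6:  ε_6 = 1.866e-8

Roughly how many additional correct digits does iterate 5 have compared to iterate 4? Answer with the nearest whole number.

2

Digits gained ≈ log₁₀(ε_4/ε_5) = log₁₀(5.498e-3/8.262e-5) = log₁₀(66.5456) ≈ 1.823.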